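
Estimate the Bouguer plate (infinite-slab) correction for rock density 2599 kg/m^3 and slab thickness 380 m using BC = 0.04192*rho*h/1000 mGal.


BC = 0.04192 * rho * h / 1000
= 0.04192 * 2599 * 380 / 1000
= 41.401 mGal

41.401


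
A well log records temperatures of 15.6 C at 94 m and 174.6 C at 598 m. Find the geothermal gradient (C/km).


dT = 174.6 - 15.6 = 159.0 C
dz = 598 - 94 = 504 m
gradient = dT/dz * 1000 = 159.0/504 * 1000 = 315.4762 C/km

315.4762


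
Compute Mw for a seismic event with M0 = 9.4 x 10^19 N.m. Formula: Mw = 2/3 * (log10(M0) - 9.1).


log10(M0) = log10(9.4 x 10^19) = 19.9731
Mw = 2/3 * (19.9731 - 9.1)
= 2/3 * 10.8731
= 7.25

7.25


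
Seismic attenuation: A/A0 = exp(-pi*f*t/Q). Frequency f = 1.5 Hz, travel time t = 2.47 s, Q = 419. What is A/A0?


pi*f*t/Q = pi*1.5*2.47/419 = 0.027779
A/A0 = exp(-0.027779) = 0.972603

0.972603


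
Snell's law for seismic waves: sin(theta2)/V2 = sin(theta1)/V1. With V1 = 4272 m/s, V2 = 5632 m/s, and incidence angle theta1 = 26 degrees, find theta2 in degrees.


sin(theta1) = sin(26 deg) = 0.438371
sin(theta2) = V2/V1 * sin(theta1) = 5632/4272 * 0.438371 = 0.577928
theta2 = arcsin(0.577928) = 35.3049 degrees

35.3049


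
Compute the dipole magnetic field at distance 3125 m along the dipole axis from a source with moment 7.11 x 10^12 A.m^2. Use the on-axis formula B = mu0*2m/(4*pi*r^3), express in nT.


m = 7.11 x 10^12 = 7110000000000 A.m^2
2m = 14220000000000 A.m^2
r^3 = 3125^3 = 30517578125
B = (4pi*10^-7) * 14220000000000 / (4*pi * 30517578125) * 1e9
= 17869379.013619 / 383495196971.41 * 1e9
= 46596.096 nT

46596.096


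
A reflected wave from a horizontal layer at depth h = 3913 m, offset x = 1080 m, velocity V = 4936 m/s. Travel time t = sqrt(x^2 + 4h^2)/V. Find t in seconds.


x^2 + 4h^2 = 1080^2 + 4*3913^2 = 1166400 + 61246276 = 62412676
sqrt(62412676) = 7900.1694
t = 7900.1694 / 4936 = 1.6005 s

1.6005


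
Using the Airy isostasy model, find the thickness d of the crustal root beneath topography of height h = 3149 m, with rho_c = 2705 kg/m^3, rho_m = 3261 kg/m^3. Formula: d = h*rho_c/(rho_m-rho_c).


rho_m - rho_c = 3261 - 2705 = 556
d = 3149 * 2705 / 556
= 8518045 / 556
= 15320.22 m

15320.22


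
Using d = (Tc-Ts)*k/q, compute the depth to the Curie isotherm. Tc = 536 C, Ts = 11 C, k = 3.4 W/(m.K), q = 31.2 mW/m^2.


T_Curie - T_surf = 536 - 11 = 525 C
Convert q to W/m^2: 31.2 mW/m^2 = 0.0312 W/m^2
d = 525 * 3.4 / 0.0312 = 57211.54 m

57211.54


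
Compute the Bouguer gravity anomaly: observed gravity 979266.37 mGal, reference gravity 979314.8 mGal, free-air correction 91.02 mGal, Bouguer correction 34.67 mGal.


BA = g_obs - g_ref + FAC - BC
= 979266.37 - 979314.8 + 91.02 - 34.67
= 7.92 mGal

7.92


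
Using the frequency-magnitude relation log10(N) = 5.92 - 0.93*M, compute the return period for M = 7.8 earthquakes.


log10(N) = 5.92 - 0.93*7.8 = -1.334
N = 10^-1.334 = 0.046345
T = 1/N = 1/0.046345 = 21.5774 years

21.5774


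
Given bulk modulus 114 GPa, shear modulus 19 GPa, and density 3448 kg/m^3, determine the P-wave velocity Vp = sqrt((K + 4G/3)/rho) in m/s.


First compute the effective modulus:
K + 4G/3 = 114e9 + 4*19e9/3 = 139333333333.33 Pa
Then divide by density:
139333333333.33 / 3448 = 40409899.4586 Pa/(kg/m^3)
Take the square root:
Vp = sqrt(40409899.4586) = 6356.88 m/s

6356.88


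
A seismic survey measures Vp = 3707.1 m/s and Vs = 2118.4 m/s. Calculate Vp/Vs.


Vp/Vs = 3707.1 / 2118.4
= 1.75

1.75


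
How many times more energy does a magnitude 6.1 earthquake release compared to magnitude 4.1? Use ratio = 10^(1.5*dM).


M2 - M1 = 6.1 - 4.1 = 2.0
1.5 * 2.0 = 3.0
ratio = 10^3.0 = 1000.0

1000.0


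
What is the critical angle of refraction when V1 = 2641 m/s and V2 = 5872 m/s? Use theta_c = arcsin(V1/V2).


V1/V2 = 2641/5872 = 0.449762
theta_c = arcsin(0.449762) = 26.7284 degrees

26.7284


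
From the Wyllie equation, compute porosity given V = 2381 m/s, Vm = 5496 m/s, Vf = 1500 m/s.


1/V - 1/Vm = 1/2381 - 1/5496 = 0.00023804
1/Vf - 1/Vm = 1/1500 - 1/5496 = 0.00048472
phi = 0.00023804 / 0.00048472 = 0.4911

0.4911


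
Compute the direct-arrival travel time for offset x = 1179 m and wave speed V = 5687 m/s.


t = x / V
= 1179 / 5687
= 0.2073 s

0.2073


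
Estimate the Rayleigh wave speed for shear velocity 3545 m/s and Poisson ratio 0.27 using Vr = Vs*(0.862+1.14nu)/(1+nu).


Numerator factor = 0.862 + 1.14*0.27 = 1.1698
Denominator = 1 + 0.27 = 1.27
Vr = 3545 * 1.1698 / 1.27 = 3265.31 m/s

3265.31


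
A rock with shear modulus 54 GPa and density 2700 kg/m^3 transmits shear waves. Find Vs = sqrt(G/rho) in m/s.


Convert G to Pa: G = 54e9 Pa
Compute G/rho = 54e9 / 2700 = 20000000.0
Vs = sqrt(20000000.0) = 4472.14 m/s

4472.14


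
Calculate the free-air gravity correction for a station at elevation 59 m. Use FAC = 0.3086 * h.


FAC = 0.3086 * h
= 0.3086 * 59
= 18.2074 mGal

18.2074


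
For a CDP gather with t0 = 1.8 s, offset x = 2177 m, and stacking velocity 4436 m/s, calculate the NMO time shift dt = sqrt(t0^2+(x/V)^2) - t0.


x/Vnmo = 2177/4436 = 0.490757
(x/Vnmo)^2 = 0.240843
t0^2 = 3.24
sqrt(3.24 + 0.240843) = 1.865702
dt = 1.865702 - 1.8 = 0.065702

0.065702


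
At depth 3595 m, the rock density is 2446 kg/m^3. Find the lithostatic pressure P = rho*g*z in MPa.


P = rho * g * z / 1e6
= 2446 * 9.81 * 3595 / 1e6
= 86262959.7 / 1e6
= 86.263 MPa

86.263


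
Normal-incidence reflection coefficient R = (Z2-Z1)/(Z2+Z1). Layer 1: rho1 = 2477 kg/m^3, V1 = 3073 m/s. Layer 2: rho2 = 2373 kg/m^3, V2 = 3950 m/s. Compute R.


Z1 = 2477 * 3073 = 7611821
Z2 = 2373 * 3950 = 9373350
R = (9373350 - 7611821) / (9373350 + 7611821) = 1761529 / 16985171 = 0.1037

0.1037


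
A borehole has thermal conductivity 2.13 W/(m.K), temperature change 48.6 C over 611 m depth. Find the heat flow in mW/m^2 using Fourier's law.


q = k * dT / dz * 1000
= 2.13 * 48.6 / 611 * 1000
= 0.169424 * 1000
= 169.4239 mW/m^2

169.4239


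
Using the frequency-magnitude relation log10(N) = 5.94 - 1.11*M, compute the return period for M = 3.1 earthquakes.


log10(N) = 5.94 - 1.11*3.1 = 2.499
N = 10^2.499 = 315.500462
T = 1/N = 1/315.500462 = 0.0032 years

0.0032


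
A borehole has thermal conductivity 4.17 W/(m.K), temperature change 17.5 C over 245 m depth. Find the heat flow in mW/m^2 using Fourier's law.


q = k * dT / dz * 1000
= 4.17 * 17.5 / 245 * 1000
= 0.297857 * 1000
= 297.8571 mW/m^2

297.8571


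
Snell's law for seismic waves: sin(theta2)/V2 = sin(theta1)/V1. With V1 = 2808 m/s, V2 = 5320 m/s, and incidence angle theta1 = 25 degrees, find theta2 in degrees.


sin(theta1) = sin(25 deg) = 0.422618
sin(theta2) = V2/V1 * sin(theta1) = 5320/2808 * 0.422618 = 0.800687
theta2 = arcsin(0.800687) = 53.1958 degrees

53.1958


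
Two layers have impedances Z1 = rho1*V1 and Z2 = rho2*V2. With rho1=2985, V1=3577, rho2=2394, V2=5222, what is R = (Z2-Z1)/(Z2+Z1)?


Z1 = 2985 * 3577 = 10677345
Z2 = 2394 * 5222 = 12501468
R = (12501468 - 10677345) / (12501468 + 10677345) = 1824123 / 23178813 = 0.0787

0.0787


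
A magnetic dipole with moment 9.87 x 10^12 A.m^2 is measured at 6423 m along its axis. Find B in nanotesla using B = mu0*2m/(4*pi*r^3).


m = 9.87 x 10^12 = 9870000000000 A.m^2
2m = 19740000000000 A.m^2
r^3 = 6423^3 = 264980408967
B = (4pi*10^-7) * 19740000000000 / (4*pi * 264980408967) * 1e9
= 24806015.592745 / 3329842024623.78 * 1e9
= 7449.6073 nT

7449.6073


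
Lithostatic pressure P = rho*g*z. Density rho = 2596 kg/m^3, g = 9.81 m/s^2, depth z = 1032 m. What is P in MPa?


P = rho * g * z / 1e6
= 2596 * 9.81 * 1032 / 1e6
= 26281696.32 / 1e6
= 26.2817 MPa

26.2817


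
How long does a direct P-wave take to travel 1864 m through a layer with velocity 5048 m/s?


t = x / V
= 1864 / 5048
= 0.3693 s

0.3693


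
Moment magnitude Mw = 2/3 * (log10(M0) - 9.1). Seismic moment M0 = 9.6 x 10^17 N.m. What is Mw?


log10(M0) = log10(9.6 x 10^17) = 17.9823
Mw = 2/3 * (17.9823 - 9.1)
= 2/3 * 8.8823
= 5.92

5.92


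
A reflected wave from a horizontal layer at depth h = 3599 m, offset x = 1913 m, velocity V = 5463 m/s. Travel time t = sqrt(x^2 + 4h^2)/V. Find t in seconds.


x^2 + 4h^2 = 1913^2 + 4*3599^2 = 3659569 + 51811204 = 55470773
sqrt(55470773) = 7447.8704
t = 7447.8704 / 5463 = 1.3633 s

1.3633


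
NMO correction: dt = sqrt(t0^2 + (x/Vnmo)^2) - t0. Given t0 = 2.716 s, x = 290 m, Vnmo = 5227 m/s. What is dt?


x/Vnmo = 290/5227 = 0.055481
(x/Vnmo)^2 = 0.003078
t0^2 = 7.376656
sqrt(7.376656 + 0.003078) = 2.716567
dt = 2.716567 - 2.716 = 0.000567

5.670000e-04


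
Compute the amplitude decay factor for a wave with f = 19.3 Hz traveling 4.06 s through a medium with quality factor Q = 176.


pi*f*t/Q = pi*19.3*4.06/176 = 1.398687
A/A0 = exp(-1.398687) = 0.246921

0.246921


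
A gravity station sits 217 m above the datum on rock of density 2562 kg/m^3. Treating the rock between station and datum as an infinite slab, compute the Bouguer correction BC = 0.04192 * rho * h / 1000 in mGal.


BC = 0.04192 * rho * h / 1000
= 0.04192 * 2562 * 217 / 1000
= 23.3056 mGal

23.3056


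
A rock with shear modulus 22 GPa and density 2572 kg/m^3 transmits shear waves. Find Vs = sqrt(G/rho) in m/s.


Convert G to Pa: G = 22e9 Pa
Compute G/rho = 22e9 / 2572 = 8553654.7434
Vs = sqrt(8553654.7434) = 2924.66 m/s

2924.66


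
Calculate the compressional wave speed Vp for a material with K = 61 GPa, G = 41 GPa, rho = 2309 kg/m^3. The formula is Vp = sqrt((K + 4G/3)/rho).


First compute the effective modulus:
K + 4G/3 = 61e9 + 4*41e9/3 = 115666666666.67 Pa
Then divide by density:
115666666666.67 / 2309 = 50093835.7153 Pa/(kg/m^3)
Take the square root:
Vp = sqrt(50093835.7153) = 7077.7 m/s

7077.7


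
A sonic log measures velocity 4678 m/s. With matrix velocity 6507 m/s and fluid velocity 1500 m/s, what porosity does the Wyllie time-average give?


1/V - 1/Vm = 1/4678 - 1/6507 = 6.009e-05
1/Vf - 1/Vm = 1/1500 - 1/6507 = 0.00051299
phi = 6.009e-05 / 0.00051299 = 0.1171

0.1171


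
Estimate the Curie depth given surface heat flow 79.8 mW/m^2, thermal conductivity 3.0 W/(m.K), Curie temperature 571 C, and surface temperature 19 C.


T_Curie - T_surf = 571 - 19 = 552 C
Convert q to W/m^2: 79.8 mW/m^2 = 0.0798 W/m^2
d = 552 * 3.0 / 0.0798 = 20751.88 m

20751.88


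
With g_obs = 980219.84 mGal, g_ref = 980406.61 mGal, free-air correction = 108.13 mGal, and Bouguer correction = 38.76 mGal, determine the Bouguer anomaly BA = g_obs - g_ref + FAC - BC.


BA = g_obs - g_ref + FAC - BC
= 980219.84 - 980406.61 + 108.13 - 38.76
= -117.4 mGal

-117.4


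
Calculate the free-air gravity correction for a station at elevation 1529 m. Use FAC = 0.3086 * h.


FAC = 0.3086 * h
= 0.3086 * 1529
= 471.8494 mGal

471.8494


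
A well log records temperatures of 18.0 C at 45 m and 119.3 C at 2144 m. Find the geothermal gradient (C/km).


dT = 119.3 - 18.0 = 101.3 C
dz = 2144 - 45 = 2099 m
gradient = dT/dz * 1000 = 101.3/2099 * 1000 = 48.2611 C/km

48.2611


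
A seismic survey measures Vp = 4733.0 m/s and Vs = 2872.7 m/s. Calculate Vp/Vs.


Vp/Vs = 4733.0 / 2872.7
= 1.6476

1.6476


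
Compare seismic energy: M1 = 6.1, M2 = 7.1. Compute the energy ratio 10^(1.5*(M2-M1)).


M2 - M1 = 7.1 - 6.1 = 1.0
1.5 * 1.0 = 1.5
ratio = 10^1.5 = 31.62

31.62


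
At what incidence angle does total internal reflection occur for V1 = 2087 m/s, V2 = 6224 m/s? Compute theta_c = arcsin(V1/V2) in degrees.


V1/V2 = 2087/6224 = 0.335315
theta_c = arcsin(0.335315) = 19.5917 degrees

19.5917


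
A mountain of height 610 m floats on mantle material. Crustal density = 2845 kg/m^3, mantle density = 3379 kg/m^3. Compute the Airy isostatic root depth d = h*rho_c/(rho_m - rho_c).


rho_m - rho_c = 3379 - 2845 = 534
d = 610 * 2845 / 534
= 1735450 / 534
= 3249.91 m

3249.91


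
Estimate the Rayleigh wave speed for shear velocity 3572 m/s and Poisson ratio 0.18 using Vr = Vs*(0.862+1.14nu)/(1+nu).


Numerator factor = 0.862 + 1.14*0.18 = 1.0672
Denominator = 1 + 0.18 = 1.18
Vr = 3572 * 1.0672 / 1.18 = 3230.54 m/s

3230.54


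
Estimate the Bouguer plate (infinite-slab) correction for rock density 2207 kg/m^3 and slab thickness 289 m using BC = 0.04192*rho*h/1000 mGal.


BC = 0.04192 * rho * h / 1000
= 0.04192 * 2207 * 289 / 1000
= 26.7375 mGal

26.7375


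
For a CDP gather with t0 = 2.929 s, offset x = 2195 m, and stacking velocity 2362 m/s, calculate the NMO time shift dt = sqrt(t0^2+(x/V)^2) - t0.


x/Vnmo = 2195/2362 = 0.929297
(x/Vnmo)^2 = 0.863593
t0^2 = 8.579041
sqrt(8.579041 + 0.863593) = 3.072887
dt = 3.072887 - 2.929 = 0.143887

0.143887


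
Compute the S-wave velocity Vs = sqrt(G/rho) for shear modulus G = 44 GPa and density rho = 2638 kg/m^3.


Convert G to Pa: G = 44e9 Pa
Compute G/rho = 44e9 / 2638 = 16679302.5019
Vs = sqrt(16679302.5019) = 4084.03 m/s

4084.03


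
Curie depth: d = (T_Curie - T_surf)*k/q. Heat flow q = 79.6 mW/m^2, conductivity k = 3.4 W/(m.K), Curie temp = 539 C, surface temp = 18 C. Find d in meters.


T_Curie - T_surf = 539 - 18 = 521 C
Convert q to W/m^2: 79.6 mW/m^2 = 0.0796 W/m^2
d = 521 * 3.4 / 0.0796 = 22253.77 m

22253.77


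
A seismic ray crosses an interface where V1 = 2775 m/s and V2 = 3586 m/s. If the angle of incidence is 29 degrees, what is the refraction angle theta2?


sin(theta1) = sin(29 deg) = 0.48481
sin(theta2) = V2/V1 * sin(theta1) = 3586/2775 * 0.48481 = 0.626496
theta2 = arcsin(0.626496) = 38.7921 degrees

38.7921


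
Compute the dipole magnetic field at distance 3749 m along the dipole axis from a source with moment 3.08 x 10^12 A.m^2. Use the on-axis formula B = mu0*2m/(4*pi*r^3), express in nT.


m = 3.08 x 10^12 = 3080000000000 A.m^2
2m = 6160000000000 A.m^2
r^3 = 3749^3 = 52692198749
B = (4pi*10^-7) * 6160000000000 / (4*pi * 52692198749) * 1e9
= 7740884.298445 / 662149697965.41 * 1e9
= 11690.5351 nT

11690.5351


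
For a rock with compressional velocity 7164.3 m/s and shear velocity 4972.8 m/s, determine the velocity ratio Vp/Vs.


Vp/Vs = 7164.3 / 4972.8
= 1.4407

1.4407


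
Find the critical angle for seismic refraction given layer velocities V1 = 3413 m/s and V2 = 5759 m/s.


V1/V2 = 3413/5759 = 0.592638
theta_c = arcsin(0.592638) = 36.3444 degrees

36.3444


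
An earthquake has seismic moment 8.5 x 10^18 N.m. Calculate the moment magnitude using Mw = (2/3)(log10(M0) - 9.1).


log10(M0) = log10(8.5 x 10^18) = 18.9294
Mw = 2/3 * (18.9294 - 9.1)
= 2/3 * 9.8294
= 6.55

6.55


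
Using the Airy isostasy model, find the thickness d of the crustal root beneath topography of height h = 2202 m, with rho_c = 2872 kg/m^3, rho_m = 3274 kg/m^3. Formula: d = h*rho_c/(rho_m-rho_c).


rho_m - rho_c = 3274 - 2872 = 402
d = 2202 * 2872 / 402
= 6324144 / 402
= 15731.7 m

15731.7


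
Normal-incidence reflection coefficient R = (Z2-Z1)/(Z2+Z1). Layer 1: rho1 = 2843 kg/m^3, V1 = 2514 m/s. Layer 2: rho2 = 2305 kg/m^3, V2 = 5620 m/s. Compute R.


Z1 = 2843 * 2514 = 7147302
Z2 = 2305 * 5620 = 12954100
R = (12954100 - 7147302) / (12954100 + 7147302) = 5806798 / 20101402 = 0.2889

0.2889


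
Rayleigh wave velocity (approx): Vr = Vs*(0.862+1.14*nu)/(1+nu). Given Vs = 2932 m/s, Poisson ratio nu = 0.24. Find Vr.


Numerator factor = 0.862 + 1.14*0.24 = 1.1356
Denominator = 1 + 0.24 = 1.24
Vr = 2932 * 1.1356 / 1.24 = 2685.14 m/s

2685.14


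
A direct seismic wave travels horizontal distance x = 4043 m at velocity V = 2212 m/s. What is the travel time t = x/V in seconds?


t = x / V
= 4043 / 2212
= 1.8278 s

1.8278


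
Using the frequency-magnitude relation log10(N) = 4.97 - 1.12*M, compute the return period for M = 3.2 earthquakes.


log10(N) = 4.97 - 1.12*3.2 = 1.386
N = 10^1.386 = 24.32204
T = 1/N = 1/24.32204 = 0.0411 years

0.0411


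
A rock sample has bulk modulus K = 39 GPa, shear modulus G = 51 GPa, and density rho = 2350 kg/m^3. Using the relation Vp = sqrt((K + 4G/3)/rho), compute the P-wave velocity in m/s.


First compute the effective modulus:
K + 4G/3 = 39e9 + 4*51e9/3 = 107000000000.0 Pa
Then divide by density:
107000000000.0 / 2350 = 45531914.8936 Pa/(kg/m^3)
Take the square root:
Vp = sqrt(45531914.8936) = 6747.73 m/s

6747.73


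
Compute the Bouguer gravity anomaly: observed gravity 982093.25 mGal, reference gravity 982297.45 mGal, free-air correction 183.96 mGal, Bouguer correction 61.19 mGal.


BA = g_obs - g_ref + FAC - BC
= 982093.25 - 982297.45 + 183.96 - 61.19
= -81.43 mGal

-81.43


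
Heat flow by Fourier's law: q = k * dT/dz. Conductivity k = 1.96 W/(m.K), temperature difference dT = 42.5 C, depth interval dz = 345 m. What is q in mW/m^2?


q = k * dT / dz * 1000
= 1.96 * 42.5 / 345 * 1000
= 0.241449 * 1000
= 241.4493 mW/m^2

241.4493


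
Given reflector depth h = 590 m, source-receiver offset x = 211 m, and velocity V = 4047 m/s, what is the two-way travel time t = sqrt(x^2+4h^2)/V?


x^2 + 4h^2 = 211^2 + 4*590^2 = 44521 + 1392400 = 1436921
sqrt(1436921) = 1198.7164
t = 1198.7164 / 4047 = 0.2962 s

0.2962


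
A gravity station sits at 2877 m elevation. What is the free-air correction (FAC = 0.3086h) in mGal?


FAC = 0.3086 * h
= 0.3086 * 2877
= 887.8422 mGal

887.8422


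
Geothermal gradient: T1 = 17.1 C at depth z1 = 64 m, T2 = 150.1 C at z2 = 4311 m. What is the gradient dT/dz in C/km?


dT = 150.1 - 17.1 = 133.0 C
dz = 4311 - 64 = 4247 m
gradient = dT/dz * 1000 = 133.0/4247 * 1000 = 31.3162 C/km

31.3162


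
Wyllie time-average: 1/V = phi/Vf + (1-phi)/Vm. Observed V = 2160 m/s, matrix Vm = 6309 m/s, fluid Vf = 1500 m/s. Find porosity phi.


1/V - 1/Vm = 1/2160 - 1/6309 = 0.00030446
1/Vf - 1/Vm = 1/1500 - 1/6309 = 0.00050816
phi = 0.00030446 / 0.00050816 = 0.5991

0.5991


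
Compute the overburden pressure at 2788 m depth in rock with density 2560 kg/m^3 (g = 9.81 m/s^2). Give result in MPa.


P = rho * g * z / 1e6
= 2560 * 9.81 * 2788 / 1e6
= 70016716.8 / 1e6
= 70.0167 MPa

70.0167


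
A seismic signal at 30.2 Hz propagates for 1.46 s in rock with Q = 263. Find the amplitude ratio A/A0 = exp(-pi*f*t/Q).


pi*f*t/Q = pi*30.2*1.46/263 = 0.526689
A/A0 = exp(-0.526689) = 0.590557

0.590557


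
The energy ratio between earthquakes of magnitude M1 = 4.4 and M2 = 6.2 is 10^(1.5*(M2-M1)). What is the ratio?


M2 - M1 = 6.2 - 4.4 = 1.8
1.5 * 1.8 = 2.7
ratio = 10^2.7 = 501.19

501.19


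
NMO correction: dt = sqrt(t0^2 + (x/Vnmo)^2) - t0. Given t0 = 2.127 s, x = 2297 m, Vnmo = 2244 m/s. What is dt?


x/Vnmo = 2297/2244 = 1.023619
(x/Vnmo)^2 = 1.047795
t0^2 = 4.524129
sqrt(4.524129 + 1.047795) = 2.360492
dt = 2.360492 - 2.127 = 0.233492

0.233492


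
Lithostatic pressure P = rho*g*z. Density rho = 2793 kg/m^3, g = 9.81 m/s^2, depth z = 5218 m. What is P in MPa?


P = rho * g * z / 1e6
= 2793 * 9.81 * 5218 / 1e6
= 142969703.94 / 1e6
= 142.9697 MPa

142.9697


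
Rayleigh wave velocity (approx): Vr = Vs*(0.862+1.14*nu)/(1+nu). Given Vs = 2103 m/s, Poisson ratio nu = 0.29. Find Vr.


Numerator factor = 0.862 + 1.14*0.29 = 1.1926
Denominator = 1 + 0.29 = 1.29
Vr = 2103 * 1.1926 / 1.29 = 1944.22 m/s

1944.22


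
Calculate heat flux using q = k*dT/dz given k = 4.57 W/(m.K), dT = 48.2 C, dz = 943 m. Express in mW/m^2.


q = k * dT / dz * 1000
= 4.57 * 48.2 / 943 * 1000
= 0.233589 * 1000
= 233.5885 mW/m^2

233.5885


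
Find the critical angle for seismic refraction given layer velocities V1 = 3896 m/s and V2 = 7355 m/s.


V1/V2 = 3896/7355 = 0.529708
theta_c = arcsin(0.529708) = 31.9857 degrees

31.9857


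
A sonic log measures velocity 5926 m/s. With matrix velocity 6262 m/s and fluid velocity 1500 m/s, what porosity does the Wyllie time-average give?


1/V - 1/Vm = 1/5926 - 1/6262 = 9.05e-06
1/Vf - 1/Vm = 1/1500 - 1/6262 = 0.00050697
phi = 9.05e-06 / 0.00050697 = 0.0179

0.0179


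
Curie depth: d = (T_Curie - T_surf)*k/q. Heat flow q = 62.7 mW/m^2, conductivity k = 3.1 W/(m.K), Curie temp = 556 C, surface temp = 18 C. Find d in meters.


T_Curie - T_surf = 556 - 18 = 538 C
Convert q to W/m^2: 62.7 mW/m^2 = 0.0627 W/m^2
d = 538 * 3.1 / 0.0627 = 26599.68 m

26599.68


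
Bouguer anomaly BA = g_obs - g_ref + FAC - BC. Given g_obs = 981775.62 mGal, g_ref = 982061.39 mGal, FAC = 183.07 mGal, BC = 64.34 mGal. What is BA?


BA = g_obs - g_ref + FAC - BC
= 981775.62 - 982061.39 + 183.07 - 64.34
= -167.04 mGal

-167.04


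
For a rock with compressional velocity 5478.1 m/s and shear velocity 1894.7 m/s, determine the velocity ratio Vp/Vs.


Vp/Vs = 5478.1 / 1894.7
= 2.8913

2.8913


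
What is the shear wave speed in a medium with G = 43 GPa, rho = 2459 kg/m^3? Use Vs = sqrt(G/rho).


Convert G to Pa: G = 43e9 Pa
Compute G/rho = 43e9 / 2459 = 17486783.2452
Vs = sqrt(17486783.2452) = 4181.72 m/s

4181.72


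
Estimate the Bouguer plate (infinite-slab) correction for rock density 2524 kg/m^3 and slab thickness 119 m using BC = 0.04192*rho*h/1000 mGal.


BC = 0.04192 * rho * h / 1000
= 0.04192 * 2524 * 119 / 1000
= 12.5909 mGal

12.5909


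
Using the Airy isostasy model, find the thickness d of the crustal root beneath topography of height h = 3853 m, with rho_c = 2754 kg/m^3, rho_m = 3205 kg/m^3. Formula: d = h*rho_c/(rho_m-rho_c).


rho_m - rho_c = 3205 - 2754 = 451
d = 3853 * 2754 / 451
= 10611162 / 451
= 23528.08 m

23528.08


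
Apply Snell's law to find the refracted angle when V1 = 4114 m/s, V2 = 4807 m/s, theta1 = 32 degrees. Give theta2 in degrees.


sin(theta1) = sin(32 deg) = 0.529919
sin(theta2) = V2/V1 * sin(theta1) = 4807/4114 * 0.529919 = 0.619184
theta2 = arcsin(0.619184) = 38.2566 degrees

38.2566


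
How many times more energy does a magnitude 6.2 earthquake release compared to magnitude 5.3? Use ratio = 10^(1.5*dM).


M2 - M1 = 6.2 - 5.3 = 0.9
1.5 * 0.9 = 1.35
ratio = 10^1.35 = 22.39

22.39


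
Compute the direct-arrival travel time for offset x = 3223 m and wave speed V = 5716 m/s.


t = x / V
= 3223 / 5716
= 0.5639 s

0.5639


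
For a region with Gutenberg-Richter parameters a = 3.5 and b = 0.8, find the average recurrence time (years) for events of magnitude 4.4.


log10(N) = 3.5 - 0.8*4.4 = -0.02
N = 10^-0.02 = 0.954993
T = 1/N = 1/0.954993 = 1.0471 years

1.0471


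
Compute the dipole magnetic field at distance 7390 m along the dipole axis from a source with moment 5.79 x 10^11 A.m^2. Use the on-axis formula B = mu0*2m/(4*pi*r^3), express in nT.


m = 5.79 x 10^11 = 579000000000 A.m^2
2m = 1158000000000 A.m^2
r^3 = 7390^3 = 403583419000
B = (4pi*10^-7) * 1158000000000 / (4*pi * 403583419000) * 1e9
= 1455185.717143 / 5071578816964.21 * 1e9
= 286.9295 nT

286.9295


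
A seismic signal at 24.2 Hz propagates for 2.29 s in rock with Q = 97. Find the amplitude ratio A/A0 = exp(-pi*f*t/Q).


pi*f*t/Q = pi*24.2*2.29/97 = 1.794853
A/A0 = exp(-1.794853) = 0.166152

0.166152


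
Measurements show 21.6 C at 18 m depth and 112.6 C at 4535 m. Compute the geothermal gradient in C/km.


dT = 112.6 - 21.6 = 91.0 C
dz = 4535 - 18 = 4517 m
gradient = dT/dz * 1000 = 91.0/4517 * 1000 = 20.1461 C/km

20.1461


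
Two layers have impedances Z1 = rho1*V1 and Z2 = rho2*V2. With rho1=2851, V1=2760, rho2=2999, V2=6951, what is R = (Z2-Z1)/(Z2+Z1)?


Z1 = 2851 * 2760 = 7868760
Z2 = 2999 * 6951 = 20846049
R = (20846049 - 7868760) / (20846049 + 7868760) = 12977289 / 28714809 = 0.4519

0.4519


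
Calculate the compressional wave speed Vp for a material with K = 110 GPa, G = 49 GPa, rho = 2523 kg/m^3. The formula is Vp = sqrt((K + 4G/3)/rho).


First compute the effective modulus:
K + 4G/3 = 110e9 + 4*49e9/3 = 175333333333.33 Pa
Then divide by density:
175333333333.33 / 2523 = 69493988.6379 Pa/(kg/m^3)
Take the square root:
Vp = sqrt(69493988.6379) = 8336.31 m/s

8336.31


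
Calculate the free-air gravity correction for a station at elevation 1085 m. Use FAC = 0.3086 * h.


FAC = 0.3086 * h
= 0.3086 * 1085
= 334.831 mGal

334.831


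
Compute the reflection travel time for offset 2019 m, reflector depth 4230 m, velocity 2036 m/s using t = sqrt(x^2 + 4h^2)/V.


x^2 + 4h^2 = 2019^2 + 4*4230^2 = 4076361 + 71571600 = 75647961
sqrt(75647961) = 8697.5836
t = 8697.5836 / 2036 = 4.2719 s

4.2719


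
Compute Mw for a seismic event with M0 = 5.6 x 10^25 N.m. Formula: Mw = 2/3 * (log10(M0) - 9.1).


log10(M0) = log10(5.6 x 10^25) = 25.7482
Mw = 2/3 * (25.7482 - 9.1)
= 2/3 * 16.6482
= 11.1

11.1


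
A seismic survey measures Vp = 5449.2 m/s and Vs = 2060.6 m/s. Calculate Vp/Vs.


Vp/Vs = 5449.2 / 2060.6
= 2.6445

2.6445


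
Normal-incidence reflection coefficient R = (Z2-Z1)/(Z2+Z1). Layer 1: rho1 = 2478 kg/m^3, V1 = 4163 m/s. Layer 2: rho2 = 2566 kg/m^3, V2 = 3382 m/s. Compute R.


Z1 = 2478 * 4163 = 10315914
Z2 = 2566 * 3382 = 8678212
R = (8678212 - 10315914) / (8678212 + 10315914) = -1637702 / 18994126 = -0.0862

-0.0862


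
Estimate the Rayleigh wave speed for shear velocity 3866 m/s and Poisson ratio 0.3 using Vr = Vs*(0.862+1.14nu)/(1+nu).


Numerator factor = 0.862 + 1.14*0.3 = 1.204
Denominator = 1 + 0.3 = 1.3
Vr = 3866 * 1.204 / 1.3 = 3580.51 m/s

3580.51


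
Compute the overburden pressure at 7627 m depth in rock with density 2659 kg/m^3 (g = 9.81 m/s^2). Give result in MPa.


P = rho * g * z / 1e6
= 2659 * 9.81 * 7627 / 1e6
= 198948693.33 / 1e6
= 198.9487 MPa

198.9487


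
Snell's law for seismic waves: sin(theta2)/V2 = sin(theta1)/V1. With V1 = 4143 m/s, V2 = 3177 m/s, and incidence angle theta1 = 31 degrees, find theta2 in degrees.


sin(theta1) = sin(31 deg) = 0.515038
sin(theta2) = V2/V1 * sin(theta1) = 3177/4143 * 0.515038 = 0.39495
theta2 = arcsin(0.39495) = 23.2628 degrees

23.2628


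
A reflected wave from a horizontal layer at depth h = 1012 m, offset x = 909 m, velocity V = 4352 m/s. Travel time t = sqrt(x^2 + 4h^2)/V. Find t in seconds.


x^2 + 4h^2 = 909^2 + 4*1012^2 = 826281 + 4096576 = 4922857
sqrt(4922857) = 2218.7512
t = 2218.7512 / 4352 = 0.5098 s

0.5098


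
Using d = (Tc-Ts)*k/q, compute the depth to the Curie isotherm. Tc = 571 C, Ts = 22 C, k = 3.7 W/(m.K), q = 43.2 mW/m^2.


T_Curie - T_surf = 571 - 22 = 549 C
Convert q to W/m^2: 43.2 mW/m^2 = 0.0432 W/m^2
d = 549 * 3.7 / 0.0432 = 47020.83 m

47020.83


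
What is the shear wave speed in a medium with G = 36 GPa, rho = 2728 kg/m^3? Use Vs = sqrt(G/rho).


Convert G to Pa: G = 36e9 Pa
Compute G/rho = 36e9 / 2728 = 13196480.9384
Vs = sqrt(13196480.9384) = 3632.7 m/s

3632.7


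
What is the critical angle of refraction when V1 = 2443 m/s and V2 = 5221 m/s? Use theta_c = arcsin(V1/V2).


V1/V2 = 2443/5221 = 0.467918
theta_c = arcsin(0.467918) = 27.8992 degrees

27.8992


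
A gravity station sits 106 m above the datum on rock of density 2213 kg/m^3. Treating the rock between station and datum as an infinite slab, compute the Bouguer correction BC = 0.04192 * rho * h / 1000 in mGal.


BC = 0.04192 * rho * h / 1000
= 0.04192 * 2213 * 106 / 1000
= 9.8335 mGal

9.8335


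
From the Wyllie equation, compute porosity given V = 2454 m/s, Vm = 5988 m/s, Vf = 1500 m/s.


1/V - 1/Vm = 1/2454 - 1/5988 = 0.0002405
1/Vf - 1/Vm = 1/1500 - 1/5988 = 0.00049967
phi = 0.0002405 / 0.00049967 = 0.4813

0.4813


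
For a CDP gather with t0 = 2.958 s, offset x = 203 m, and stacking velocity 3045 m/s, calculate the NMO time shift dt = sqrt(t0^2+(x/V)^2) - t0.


x/Vnmo = 203/3045 = 0.066667
(x/Vnmo)^2 = 0.004444
t0^2 = 8.749764
sqrt(8.749764 + 0.004444) = 2.958751
dt = 2.958751 - 2.958 = 0.000751

7.510000e-04


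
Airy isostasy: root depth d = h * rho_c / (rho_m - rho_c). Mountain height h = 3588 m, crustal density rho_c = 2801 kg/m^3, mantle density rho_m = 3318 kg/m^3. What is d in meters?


rho_m - rho_c = 3318 - 2801 = 517
d = 3588 * 2801 / 517
= 10049988 / 517
= 19439.05 m

19439.05


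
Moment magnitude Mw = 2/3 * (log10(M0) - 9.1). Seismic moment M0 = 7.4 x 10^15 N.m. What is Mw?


log10(M0) = log10(7.4 x 10^15) = 15.8692
Mw = 2/3 * (15.8692 - 9.1)
= 2/3 * 6.7692
= 4.51

4.51


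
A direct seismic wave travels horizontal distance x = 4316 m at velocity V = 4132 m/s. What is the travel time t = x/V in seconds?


t = x / V
= 4316 / 4132
= 1.0445 s

1.0445


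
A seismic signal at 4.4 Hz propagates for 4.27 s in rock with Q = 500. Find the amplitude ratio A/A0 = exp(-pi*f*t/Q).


pi*f*t/Q = pi*4.4*4.27/500 = 0.118048
A/A0 = exp(-0.118048) = 0.888653

0.888653


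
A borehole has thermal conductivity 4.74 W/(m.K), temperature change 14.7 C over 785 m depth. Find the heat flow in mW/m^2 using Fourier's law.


q = k * dT / dz * 1000
= 4.74 * 14.7 / 785 * 1000
= 0.088762 * 1000
= 88.7618 mW/m^2

88.7618


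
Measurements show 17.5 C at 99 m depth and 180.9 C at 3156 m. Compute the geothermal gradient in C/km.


dT = 180.9 - 17.5 = 163.4 C
dz = 3156 - 99 = 3057 m
gradient = dT/dz * 1000 = 163.4/3057 * 1000 = 53.4511 C/km

53.4511


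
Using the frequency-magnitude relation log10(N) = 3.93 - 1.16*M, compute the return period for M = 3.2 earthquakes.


log10(N) = 3.93 - 1.16*3.2 = 0.218
N = 10^0.218 = 1.651962
T = 1/N = 1/1.651962 = 0.6053 years

0.6053


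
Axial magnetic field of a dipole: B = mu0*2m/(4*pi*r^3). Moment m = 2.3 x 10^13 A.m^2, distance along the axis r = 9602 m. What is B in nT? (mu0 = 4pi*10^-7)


m = 2.3 x 10^13 = 23000000000000 A.m^2
2m = 46000000000000 A.m^2
r^3 = 9602^3 = 885289075208
B = (4pi*10^-7) * 46000000000000 / (4*pi * 885289075208) * 1e9
= 57805304.826052 / 11124870619907.02 * 1e9
= 5196.0429 nT

5196.0429


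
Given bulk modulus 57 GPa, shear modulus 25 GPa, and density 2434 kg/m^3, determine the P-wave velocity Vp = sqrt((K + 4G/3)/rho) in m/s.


First compute the effective modulus:
K + 4G/3 = 57e9 + 4*25e9/3 = 90333333333.33 Pa
Then divide by density:
90333333333.33 / 2434 = 37113119.6932 Pa/(kg/m^3)
Take the square root:
Vp = sqrt(37113119.6932) = 6092.05 m/s

6092.05


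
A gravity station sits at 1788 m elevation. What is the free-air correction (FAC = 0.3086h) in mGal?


FAC = 0.3086 * h
= 0.3086 * 1788
= 551.7768 mGal

551.7768


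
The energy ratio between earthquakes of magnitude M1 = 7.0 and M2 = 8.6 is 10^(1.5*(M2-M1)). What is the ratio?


M2 - M1 = 8.6 - 7.0 = 1.6
1.5 * 1.6 = 2.4
ratio = 10^2.4 = 251.19

251.19


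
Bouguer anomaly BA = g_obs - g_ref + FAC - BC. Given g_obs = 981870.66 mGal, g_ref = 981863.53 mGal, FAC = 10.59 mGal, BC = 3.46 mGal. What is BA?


BA = g_obs - g_ref + FAC - BC
= 981870.66 - 981863.53 + 10.59 - 3.46
= 14.26 mGal

14.26


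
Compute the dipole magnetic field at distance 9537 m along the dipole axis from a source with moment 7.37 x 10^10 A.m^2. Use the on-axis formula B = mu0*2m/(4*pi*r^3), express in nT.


m = 7.37 x 10^10 = 73700000000 A.m^2
2m = 147400000000 A.m^2
r^3 = 9537^3 = 867431817153
B = (4pi*10^-7) * 147400000000 / (4*pi * 867431817153) * 1e9
= 185228.302856 / 10900469697031.64 * 1e9
= 16.9927 nT

16.9927


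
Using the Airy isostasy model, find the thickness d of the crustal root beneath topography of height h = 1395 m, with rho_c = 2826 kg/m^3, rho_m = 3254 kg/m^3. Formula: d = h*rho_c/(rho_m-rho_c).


rho_m - rho_c = 3254 - 2826 = 428
d = 1395 * 2826 / 428
= 3942270 / 428
= 9210.91 m

9210.91


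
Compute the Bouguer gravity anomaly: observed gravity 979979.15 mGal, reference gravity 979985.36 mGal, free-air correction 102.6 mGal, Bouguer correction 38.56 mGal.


BA = g_obs - g_ref + FAC - BC
= 979979.15 - 979985.36 + 102.6 - 38.56
= 57.83 mGal

57.83


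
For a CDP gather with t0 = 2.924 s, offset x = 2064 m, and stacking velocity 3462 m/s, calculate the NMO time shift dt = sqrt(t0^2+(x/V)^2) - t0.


x/Vnmo = 2064/3462 = 0.596187
(x/Vnmo)^2 = 0.355439
t0^2 = 8.549776
sqrt(8.549776 + 0.355439) = 2.984161
dt = 2.984161 - 2.924 = 0.060161

0.060161


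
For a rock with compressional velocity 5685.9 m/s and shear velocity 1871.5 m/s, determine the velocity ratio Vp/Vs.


Vp/Vs = 5685.9 / 1871.5
= 3.0382

3.0382


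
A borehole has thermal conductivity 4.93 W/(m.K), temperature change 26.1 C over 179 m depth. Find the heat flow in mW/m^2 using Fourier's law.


q = k * dT / dz * 1000
= 4.93 * 26.1 / 179 * 1000
= 0.718844 * 1000
= 718.8436 mW/m^2

718.8436


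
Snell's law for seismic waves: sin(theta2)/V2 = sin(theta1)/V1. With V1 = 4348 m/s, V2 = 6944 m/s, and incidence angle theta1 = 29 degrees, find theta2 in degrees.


sin(theta1) = sin(29 deg) = 0.48481
sin(theta2) = V2/V1 * sin(theta1) = 6944/4348 * 0.48481 = 0.774268
theta2 = arcsin(0.774268) = 50.7387 degrees

50.7387


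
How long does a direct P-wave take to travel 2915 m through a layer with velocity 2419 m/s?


t = x / V
= 2915 / 2419
= 1.205 s

1.205


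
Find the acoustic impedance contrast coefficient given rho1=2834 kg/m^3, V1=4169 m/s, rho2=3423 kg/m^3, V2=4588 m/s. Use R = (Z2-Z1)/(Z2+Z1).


Z1 = 2834 * 4169 = 11814946
Z2 = 3423 * 4588 = 15704724
R = (15704724 - 11814946) / (15704724 + 11814946) = 3889778 / 27519670 = 0.1413

0.1413


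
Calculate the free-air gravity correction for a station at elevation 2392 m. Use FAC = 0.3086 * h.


FAC = 0.3086 * h
= 0.3086 * 2392
= 738.1712 mGal

738.1712


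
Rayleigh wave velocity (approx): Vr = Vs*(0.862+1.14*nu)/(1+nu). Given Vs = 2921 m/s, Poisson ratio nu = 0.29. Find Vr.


Numerator factor = 0.862 + 1.14*0.29 = 1.1926
Denominator = 1 + 0.29 = 1.29
Vr = 2921 * 1.1926 / 1.29 = 2700.45 m/s

2700.45


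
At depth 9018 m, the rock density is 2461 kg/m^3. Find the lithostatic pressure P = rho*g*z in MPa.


P = rho * g * z / 1e6
= 2461 * 9.81 * 9018 / 1e6
= 217716253.38 / 1e6
= 217.7163 MPa

217.7163


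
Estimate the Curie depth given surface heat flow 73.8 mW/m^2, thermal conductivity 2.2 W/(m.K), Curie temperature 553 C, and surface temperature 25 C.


T_Curie - T_surf = 553 - 25 = 528 C
Convert q to W/m^2: 73.8 mW/m^2 = 0.0738 W/m^2
d = 528 * 2.2 / 0.0738 = 15739.84 m

15739.84


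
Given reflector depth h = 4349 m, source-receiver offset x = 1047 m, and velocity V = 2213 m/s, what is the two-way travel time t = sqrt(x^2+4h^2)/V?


x^2 + 4h^2 = 1047^2 + 4*4349^2 = 1096209 + 75655204 = 76751413
sqrt(76751413) = 8760.7884
t = 8760.7884 / 2213 = 3.9588 s

3.9588


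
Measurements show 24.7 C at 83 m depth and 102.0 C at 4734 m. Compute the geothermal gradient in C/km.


dT = 102.0 - 24.7 = 77.3 C
dz = 4734 - 83 = 4651 m
gradient = dT/dz * 1000 = 77.3/4651 * 1000 = 16.6201 C/km

16.6201


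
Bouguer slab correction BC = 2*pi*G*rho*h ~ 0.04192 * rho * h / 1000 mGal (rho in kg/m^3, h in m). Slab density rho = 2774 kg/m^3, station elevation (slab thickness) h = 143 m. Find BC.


BC = 0.04192 * rho * h / 1000
= 0.04192 * 2774 * 143 / 1000
= 16.6289 mGal

16.6289


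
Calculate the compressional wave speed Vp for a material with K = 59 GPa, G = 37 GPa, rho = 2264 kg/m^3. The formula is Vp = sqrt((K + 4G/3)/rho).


First compute the effective modulus:
K + 4G/3 = 59e9 + 4*37e9/3 = 108333333333.33 Pa
Then divide by density:
108333333333.33 / 2264 = 47850412.2497 Pa/(kg/m^3)
Take the square root:
Vp = sqrt(47850412.2497) = 6917.4 m/s

6917.4


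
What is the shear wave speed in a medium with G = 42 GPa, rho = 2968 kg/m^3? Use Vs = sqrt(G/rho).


Convert G to Pa: G = 42e9 Pa
Compute G/rho = 42e9 / 2968 = 14150943.3962
Vs = sqrt(14150943.3962) = 3761.77 m/s

3761.77


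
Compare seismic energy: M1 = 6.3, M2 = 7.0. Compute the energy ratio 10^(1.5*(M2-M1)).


M2 - M1 = 7.0 - 6.3 = 0.7
1.5 * 0.7 = 1.05
ratio = 10^1.05 = 11.22

11.22


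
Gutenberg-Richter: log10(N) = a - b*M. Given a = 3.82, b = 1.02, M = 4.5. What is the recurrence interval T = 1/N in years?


log10(N) = 3.82 - 1.02*4.5 = -0.77
N = 10^-0.77 = 0.169824
T = 1/N = 1/0.169824 = 5.8884 years

5.8884


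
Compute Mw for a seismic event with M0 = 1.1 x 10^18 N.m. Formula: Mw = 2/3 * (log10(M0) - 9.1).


log10(M0) = log10(1.1 x 10^18) = 18.0414
Mw = 2/3 * (18.0414 - 9.1)
= 2/3 * 8.9414
= 5.96

5.96


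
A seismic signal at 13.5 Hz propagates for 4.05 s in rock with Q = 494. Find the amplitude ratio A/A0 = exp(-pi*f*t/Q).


pi*f*t/Q = pi*13.5*4.05/494 = 0.347706
A/A0 = exp(-0.347706) = 0.706307

0.706307


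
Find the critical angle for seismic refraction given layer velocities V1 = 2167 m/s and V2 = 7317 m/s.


V1/V2 = 2167/7317 = 0.29616
theta_c = arcsin(0.29616) = 17.2271 degrees

17.2271


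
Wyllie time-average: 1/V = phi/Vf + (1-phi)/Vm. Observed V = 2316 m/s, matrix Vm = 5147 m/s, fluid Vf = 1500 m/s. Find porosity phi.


1/V - 1/Vm = 1/2316 - 1/5147 = 0.00023749
1/Vf - 1/Vm = 1/1500 - 1/5147 = 0.00047238
phi = 0.00023749 / 0.00047238 = 0.5028

0.5028


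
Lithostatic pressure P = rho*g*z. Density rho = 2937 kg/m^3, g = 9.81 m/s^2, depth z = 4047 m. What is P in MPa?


P = rho * g * z / 1e6
= 2937 * 9.81 * 4047 / 1e6
= 116602042.59 / 1e6
= 116.602 MPa

116.602


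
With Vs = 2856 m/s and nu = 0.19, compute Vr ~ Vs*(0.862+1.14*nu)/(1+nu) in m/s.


Numerator factor = 0.862 + 1.14*0.19 = 1.0786
Denominator = 1 + 0.19 = 1.19
Vr = 2856 * 1.0786 / 1.19 = 2588.64 m/s

2588.64


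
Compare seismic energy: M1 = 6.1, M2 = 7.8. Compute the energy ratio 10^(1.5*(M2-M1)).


M2 - M1 = 7.8 - 6.1 = 1.7
1.5 * 1.7 = 2.55
ratio = 10^2.55 = 354.81

354.81


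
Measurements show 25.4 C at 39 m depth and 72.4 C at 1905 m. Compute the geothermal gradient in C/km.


dT = 72.4 - 25.4 = 47.0 C
dz = 1905 - 39 = 1866 m
gradient = dT/dz * 1000 = 47.0/1866 * 1000 = 25.1876 C/km

25.1876


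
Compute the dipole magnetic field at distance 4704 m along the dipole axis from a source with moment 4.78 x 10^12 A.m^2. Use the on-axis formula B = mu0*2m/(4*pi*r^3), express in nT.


m = 4.78 x 10^12 = 4780000000000 A.m^2
2m = 9560000000000 A.m^2
r^3 = 4704^3 = 104088305664
B = (4pi*10^-7) * 9560000000000 / (4*pi * 104088305664) * 1e9
= 12013450.307327 / 1308012225594.52 * 1e9
= 9184.5092 nT

9184.5092


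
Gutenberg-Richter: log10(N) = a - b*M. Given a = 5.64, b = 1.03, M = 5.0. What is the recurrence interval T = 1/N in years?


log10(N) = 5.64 - 1.03*5.0 = 0.49
N = 10^0.49 = 3.090295
T = 1/N = 1/3.090295 = 0.3236 years

0.3236


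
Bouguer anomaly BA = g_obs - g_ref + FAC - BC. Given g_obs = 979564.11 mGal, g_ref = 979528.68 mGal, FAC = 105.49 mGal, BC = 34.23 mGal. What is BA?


BA = g_obs - g_ref + FAC - BC
= 979564.11 - 979528.68 + 105.49 - 34.23
= 106.69 mGal

106.69


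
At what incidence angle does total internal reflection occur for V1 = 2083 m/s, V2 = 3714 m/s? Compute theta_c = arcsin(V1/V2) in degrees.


V1/V2 = 2083/3714 = 0.560851
theta_c = arcsin(0.560851) = 34.1147 degrees

34.1147


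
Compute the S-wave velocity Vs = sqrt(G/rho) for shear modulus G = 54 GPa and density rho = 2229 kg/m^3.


Convert G to Pa: G = 54e9 Pa
Compute G/rho = 54e9 / 2229 = 24226110.3634
Vs = sqrt(24226110.3634) = 4922.0 m/s

4922.0


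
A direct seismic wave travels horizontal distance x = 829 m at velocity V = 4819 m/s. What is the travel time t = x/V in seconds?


t = x / V
= 829 / 4819
= 0.172 s

0.172


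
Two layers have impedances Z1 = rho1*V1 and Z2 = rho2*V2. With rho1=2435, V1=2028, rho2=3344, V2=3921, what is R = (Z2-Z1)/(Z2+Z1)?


Z1 = 2435 * 2028 = 4938180
Z2 = 3344 * 3921 = 13111824
R = (13111824 - 4938180) / (13111824 + 4938180) = 8173644 / 18050004 = 0.4528

0.4528


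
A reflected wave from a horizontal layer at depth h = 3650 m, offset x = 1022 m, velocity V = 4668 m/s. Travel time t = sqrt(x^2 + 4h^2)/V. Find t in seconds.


x^2 + 4h^2 = 1022^2 + 4*3650^2 = 1044484 + 53290000 = 54334484
sqrt(54334484) = 7371.1928
t = 7371.1928 / 4668 = 1.5791 s

1.5791


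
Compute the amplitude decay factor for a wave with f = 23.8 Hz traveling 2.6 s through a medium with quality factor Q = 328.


pi*f*t/Q = pi*23.8*2.6/328 = 0.592688
A/A0 = exp(-0.592688) = 0.552839

0.552839
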